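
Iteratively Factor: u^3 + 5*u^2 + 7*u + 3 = (u + 1)*(u^2 + 4*u + 3) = (u + 1)^2*(u + 3)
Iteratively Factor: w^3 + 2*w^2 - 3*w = (w + 3)*(w^2 - w) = (w - 1)*(w + 3)*(w)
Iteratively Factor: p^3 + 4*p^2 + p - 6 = (p + 2)*(p^2 + 2*p - 3) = (p - 1)*(p + 2)*(p + 3)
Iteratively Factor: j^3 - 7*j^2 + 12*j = (j - 4)*(j^2 - 3*j) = (j - 4)*(j - 3)*(j)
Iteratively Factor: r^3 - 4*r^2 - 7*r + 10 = (r - 1)*(r^2 - 3*r - 10) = (r - 1)*(r + 2)*(r - 5)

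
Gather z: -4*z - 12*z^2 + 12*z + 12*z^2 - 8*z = 0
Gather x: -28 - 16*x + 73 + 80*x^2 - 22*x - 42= 80*x^2 - 38*x + 3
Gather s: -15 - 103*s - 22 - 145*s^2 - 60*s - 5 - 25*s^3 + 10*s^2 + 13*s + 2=-25*s^3 - 135*s^2 - 150*s - 40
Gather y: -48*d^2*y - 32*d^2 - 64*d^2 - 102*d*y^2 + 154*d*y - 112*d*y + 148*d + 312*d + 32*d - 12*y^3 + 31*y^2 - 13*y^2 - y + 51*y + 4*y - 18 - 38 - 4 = -96*d^2 + 492*d - 12*y^3 + y^2*(18 - 102*d) + y*(-48*d^2 + 42*d + 54) - 60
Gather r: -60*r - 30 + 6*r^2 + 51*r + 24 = 6*r^2 - 9*r - 6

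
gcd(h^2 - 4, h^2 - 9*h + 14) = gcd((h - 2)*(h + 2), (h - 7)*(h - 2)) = h - 2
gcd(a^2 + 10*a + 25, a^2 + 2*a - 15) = a + 5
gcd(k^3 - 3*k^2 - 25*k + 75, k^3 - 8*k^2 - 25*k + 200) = k^2 - 25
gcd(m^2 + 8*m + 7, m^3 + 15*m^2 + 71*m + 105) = m + 7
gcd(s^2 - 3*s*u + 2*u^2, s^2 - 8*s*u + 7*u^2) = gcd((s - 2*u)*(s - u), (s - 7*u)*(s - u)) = s - u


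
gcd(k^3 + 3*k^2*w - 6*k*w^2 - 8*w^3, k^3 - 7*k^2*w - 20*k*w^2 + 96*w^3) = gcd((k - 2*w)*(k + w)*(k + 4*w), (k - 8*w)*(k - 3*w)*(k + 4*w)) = k + 4*w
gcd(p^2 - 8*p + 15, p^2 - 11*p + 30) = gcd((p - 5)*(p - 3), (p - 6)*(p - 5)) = p - 5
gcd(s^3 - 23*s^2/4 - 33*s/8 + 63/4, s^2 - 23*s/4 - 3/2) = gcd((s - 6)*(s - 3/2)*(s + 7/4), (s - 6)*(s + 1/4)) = s - 6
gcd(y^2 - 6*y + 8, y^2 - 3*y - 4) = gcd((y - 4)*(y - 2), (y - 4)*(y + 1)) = y - 4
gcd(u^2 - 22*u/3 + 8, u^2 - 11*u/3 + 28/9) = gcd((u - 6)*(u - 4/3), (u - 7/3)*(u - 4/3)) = u - 4/3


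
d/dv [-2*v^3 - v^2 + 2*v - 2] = -6*v^2 - 2*v + 2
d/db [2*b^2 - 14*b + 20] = 4*b - 14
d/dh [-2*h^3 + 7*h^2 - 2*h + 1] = -6*h^2 + 14*h - 2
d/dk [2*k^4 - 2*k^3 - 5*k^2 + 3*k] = 8*k^3 - 6*k^2 - 10*k + 3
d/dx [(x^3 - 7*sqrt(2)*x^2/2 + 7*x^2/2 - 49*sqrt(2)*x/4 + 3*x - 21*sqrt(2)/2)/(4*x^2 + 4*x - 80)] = (4*x^4 + 8*x^3 - 238*x^2 + 35*sqrt(2)*x^2 - 560*x + 644*sqrt(2)*x - 240 + 1022*sqrt(2))/(16*(x^4 + 2*x^3 - 39*x^2 - 40*x + 400))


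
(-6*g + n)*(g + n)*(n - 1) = -6*g^2*n + 6*g^2 - 5*g*n^2 + 5*g*n + n^3 - n^2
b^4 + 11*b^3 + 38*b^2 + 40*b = b*(b + 2)*(b + 4)*(b + 5)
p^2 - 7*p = p*(p - 7)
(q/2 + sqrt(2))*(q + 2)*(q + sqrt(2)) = q^3/2 + q^2 + 3*sqrt(2)*q^2/2 + 2*q + 3*sqrt(2)*q + 4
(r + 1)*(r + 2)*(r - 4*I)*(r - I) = r^4 + 3*r^3 - 5*I*r^3 - 2*r^2 - 15*I*r^2 - 12*r - 10*I*r - 8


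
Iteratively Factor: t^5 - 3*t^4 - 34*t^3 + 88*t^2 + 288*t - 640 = (t - 5)*(t^4 + 2*t^3 - 24*t^2 - 32*t + 128) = (t - 5)*(t + 4)*(t^3 - 2*t^2 - 16*t + 32) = (t - 5)*(t - 2)*(t + 4)*(t^2 - 16) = (t - 5)*(t - 2)*(t + 4)^2*(t - 4)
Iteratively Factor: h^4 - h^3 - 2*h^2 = (h)*(h^3 - h^2 - 2*h) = h*(h + 1)*(h^2 - 2*h) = h^2*(h + 1)*(h - 2)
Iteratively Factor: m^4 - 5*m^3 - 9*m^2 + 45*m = (m + 3)*(m^3 - 8*m^2 + 15*m) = (m - 3)*(m + 3)*(m^2 - 5*m) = m*(m - 3)*(m + 3)*(m - 5)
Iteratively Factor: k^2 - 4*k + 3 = (k - 3)*(k - 1)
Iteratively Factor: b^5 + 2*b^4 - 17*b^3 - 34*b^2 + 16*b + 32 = (b + 1)*(b^4 + b^3 - 18*b^2 - 16*b + 32) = (b - 4)*(b + 1)*(b^3 + 5*b^2 + 2*b - 8) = (b - 4)*(b + 1)*(b + 2)*(b^2 + 3*b - 4) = (b - 4)*(b - 1)*(b + 1)*(b + 2)*(b + 4)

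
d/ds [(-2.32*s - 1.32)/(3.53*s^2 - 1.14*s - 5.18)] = (8.1896*s^2 + 9.3192*s + 10.5128)/(12.4609*s^4 - 8.0484*s^3 - 35.2712*s^2 + 11.8104*s + 26.8324)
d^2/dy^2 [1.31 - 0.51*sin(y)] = 0.51*sin(y)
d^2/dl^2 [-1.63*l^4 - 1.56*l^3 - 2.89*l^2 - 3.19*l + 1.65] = -19.56*l^2 - 9.36*l - 5.78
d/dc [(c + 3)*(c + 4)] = 2*c + 7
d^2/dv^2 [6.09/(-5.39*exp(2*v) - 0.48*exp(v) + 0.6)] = (-6.09*(10.78*exp(v) + 0.48)*(21.56*exp(v) + 0.96)*exp(v) + (131.3004*exp(v) + 2.9232)*(5.39*exp(2*v) + 0.48*exp(v) - 0.6))*exp(v)/(5.39*exp(2*v) + 0.48*exp(v) - 0.6)^3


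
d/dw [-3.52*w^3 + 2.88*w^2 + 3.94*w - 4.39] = -10.56*w^2 + 5.76*w + 3.94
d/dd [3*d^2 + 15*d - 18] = 6*d + 15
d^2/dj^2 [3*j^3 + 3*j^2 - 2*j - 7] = 18*j + 6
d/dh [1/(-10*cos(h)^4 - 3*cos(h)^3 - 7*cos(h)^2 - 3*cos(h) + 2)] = -(44*cos(h) + 9*cos(2*h)/2 + 10*cos(3*h) + 15/2)*sin(h)/(10*cos(h)^4 + 3*cos(h)^3 + 7*cos(h)^2 + 3*cos(h) - 2)^2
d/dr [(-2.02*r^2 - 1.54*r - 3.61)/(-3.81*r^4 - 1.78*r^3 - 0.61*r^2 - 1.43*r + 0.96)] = (-15.3924*r^5 - 21.1978*r^4 - 60.4988*r^3 - 17.3282*r^2 - 8.2826*r - 6.6407)/(14.5161*r^8 + 13.5636*r^7 + 7.8166*r^6 + 13.0682*r^5 - 1.8523*r^4 - 1.673*r^3 + 0.8737*r^2 - 2.7456*r + 0.9216)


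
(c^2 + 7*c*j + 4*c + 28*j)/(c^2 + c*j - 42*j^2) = (c + 4)/(c - 6*j)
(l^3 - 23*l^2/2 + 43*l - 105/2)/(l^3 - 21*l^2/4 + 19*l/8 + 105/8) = 4*(l - 5)/(4*l + 5)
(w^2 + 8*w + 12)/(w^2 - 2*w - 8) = (w + 6)/(w - 4)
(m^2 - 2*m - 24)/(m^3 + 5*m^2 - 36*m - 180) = (m + 4)/(m^2 + 11*m + 30)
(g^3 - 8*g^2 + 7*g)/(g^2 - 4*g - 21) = g*(g - 1)/(g + 3)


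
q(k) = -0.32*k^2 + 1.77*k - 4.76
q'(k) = 1.77 - 0.64*k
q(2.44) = -2.35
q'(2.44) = 0.21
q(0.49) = -3.97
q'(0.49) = 1.46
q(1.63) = -2.73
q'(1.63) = 0.73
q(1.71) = -2.67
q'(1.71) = 0.68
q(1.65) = -2.71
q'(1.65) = 0.71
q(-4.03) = -17.09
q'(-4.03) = 4.35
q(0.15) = -4.50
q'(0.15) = 1.67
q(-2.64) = -11.66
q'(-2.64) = 3.46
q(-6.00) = -26.90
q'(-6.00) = 5.61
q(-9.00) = -46.61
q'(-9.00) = 7.53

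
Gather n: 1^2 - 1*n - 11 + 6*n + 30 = 5*n + 20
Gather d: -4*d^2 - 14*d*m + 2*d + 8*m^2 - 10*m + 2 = -4*d^2 + d*(2 - 14*m) + 8*m^2 - 10*m + 2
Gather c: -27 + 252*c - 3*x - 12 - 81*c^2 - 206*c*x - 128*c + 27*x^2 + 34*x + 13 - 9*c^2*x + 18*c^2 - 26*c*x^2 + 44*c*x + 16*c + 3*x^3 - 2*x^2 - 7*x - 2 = c^2*(-9*x - 63) + c*(-26*x^2 - 162*x + 140) + 3*x^3 + 25*x^2 + 24*x - 28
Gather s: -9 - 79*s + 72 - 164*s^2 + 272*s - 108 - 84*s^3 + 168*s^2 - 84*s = -84*s^3 + 4*s^2 + 109*s - 45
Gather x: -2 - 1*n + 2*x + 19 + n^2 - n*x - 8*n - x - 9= n^2 - 9*n + x*(1 - n) + 8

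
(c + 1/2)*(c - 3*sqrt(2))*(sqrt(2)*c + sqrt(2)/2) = sqrt(2)*c^3 - 6*c^2 + sqrt(2)*c^2 - 6*c + sqrt(2)*c/4 - 3/2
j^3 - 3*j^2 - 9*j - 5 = (j - 5)*(j + 1)^2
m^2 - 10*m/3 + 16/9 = (m - 8/3)*(m - 2/3)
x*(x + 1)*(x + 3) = x^3 + 4*x^2 + 3*x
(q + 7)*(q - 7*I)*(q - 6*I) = q^3 + 7*q^2 - 13*I*q^2 - 42*q - 91*I*q - 294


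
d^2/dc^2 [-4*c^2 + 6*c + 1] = -8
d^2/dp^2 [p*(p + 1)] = 2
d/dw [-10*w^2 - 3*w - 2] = -20*w - 3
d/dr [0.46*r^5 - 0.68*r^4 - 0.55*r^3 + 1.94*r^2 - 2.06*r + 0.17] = 2.3*r^4 - 2.72*r^3 - 1.65*r^2 + 3.88*r - 2.06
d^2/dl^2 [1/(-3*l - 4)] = -18/(3*l + 4)^3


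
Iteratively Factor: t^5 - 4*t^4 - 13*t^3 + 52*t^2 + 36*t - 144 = (t - 2)*(t^4 - 2*t^3 - 17*t^2 + 18*t + 72) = (t - 4)*(t - 2)*(t^3 + 2*t^2 - 9*t - 18) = (t - 4)*(t - 3)*(t - 2)*(t^2 + 5*t + 6) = (t - 4)*(t - 3)*(t - 2)*(t + 3)*(t + 2)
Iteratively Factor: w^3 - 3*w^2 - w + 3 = (w + 1)*(w^2 - 4*w + 3) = (w - 3)*(w + 1)*(w - 1)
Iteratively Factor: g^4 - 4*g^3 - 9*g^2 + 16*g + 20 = (g - 5)*(g^3 + g^2 - 4*g - 4) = (g - 5)*(g + 2)*(g^2 - g - 2) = (g - 5)*(g - 2)*(g + 2)*(g + 1)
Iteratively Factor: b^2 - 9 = (b + 3)*(b - 3)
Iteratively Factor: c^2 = (c)*(c)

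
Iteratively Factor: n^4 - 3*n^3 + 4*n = (n + 1)*(n^3 - 4*n^2 + 4*n) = n*(n + 1)*(n^2 - 4*n + 4) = n*(n - 2)*(n + 1)*(n - 2)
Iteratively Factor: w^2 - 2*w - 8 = (w - 4)*(w + 2)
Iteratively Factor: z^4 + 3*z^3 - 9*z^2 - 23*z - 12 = (z - 3)*(z^3 + 6*z^2 + 9*z + 4) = (z - 3)*(z + 4)*(z^2 + 2*z + 1) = (z - 3)*(z + 1)*(z + 4)*(z + 1)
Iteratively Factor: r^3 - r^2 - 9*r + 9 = (r + 3)*(r^2 - 4*r + 3) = (r - 1)*(r + 3)*(r - 3)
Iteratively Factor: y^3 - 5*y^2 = (y)*(y^2 - 5*y) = y^2*(y - 5)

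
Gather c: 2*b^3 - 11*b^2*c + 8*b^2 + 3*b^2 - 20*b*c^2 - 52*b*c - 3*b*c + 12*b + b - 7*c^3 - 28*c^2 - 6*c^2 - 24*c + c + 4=2*b^3 + 11*b^2 + 13*b - 7*c^3 + c^2*(-20*b - 34) + c*(-11*b^2 - 55*b - 23) + 4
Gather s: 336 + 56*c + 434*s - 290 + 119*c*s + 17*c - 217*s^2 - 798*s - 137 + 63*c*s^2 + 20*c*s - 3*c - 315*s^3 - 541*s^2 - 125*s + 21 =70*c - 315*s^3 + s^2*(63*c - 758) + s*(139*c - 489) - 70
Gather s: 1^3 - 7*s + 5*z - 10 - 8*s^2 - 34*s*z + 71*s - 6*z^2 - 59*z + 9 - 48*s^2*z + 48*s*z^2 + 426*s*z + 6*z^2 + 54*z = s^2*(-48*z - 8) + s*(48*z^2 + 392*z + 64)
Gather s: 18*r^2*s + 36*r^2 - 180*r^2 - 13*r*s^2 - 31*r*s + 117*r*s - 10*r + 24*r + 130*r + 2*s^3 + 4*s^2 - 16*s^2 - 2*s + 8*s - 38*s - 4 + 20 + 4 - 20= -144*r^2 + 144*r + 2*s^3 + s^2*(-13*r - 12) + s*(18*r^2 + 86*r - 32)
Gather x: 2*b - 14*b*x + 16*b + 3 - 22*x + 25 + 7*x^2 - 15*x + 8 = 18*b + 7*x^2 + x*(-14*b - 37) + 36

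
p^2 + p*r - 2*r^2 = (p - r)*(p + 2*r)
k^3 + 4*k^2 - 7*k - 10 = (k - 2)*(k + 1)*(k + 5)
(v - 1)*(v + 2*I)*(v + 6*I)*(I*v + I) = I*v^4 - 8*v^3 - 13*I*v^2 + 8*v + 12*I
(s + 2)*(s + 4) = s^2 + 6*s + 8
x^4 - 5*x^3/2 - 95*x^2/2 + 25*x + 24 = (x - 8)*(x - 1)*(x + 1/2)*(x + 6)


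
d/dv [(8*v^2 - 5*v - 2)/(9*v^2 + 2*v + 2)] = (61*v^2 + 68*v - 6)/(81*v^4 + 36*v^3 + 40*v^2 + 8*v + 4)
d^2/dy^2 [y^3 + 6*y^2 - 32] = 6*y + 12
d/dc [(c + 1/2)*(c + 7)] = 2*c + 15/2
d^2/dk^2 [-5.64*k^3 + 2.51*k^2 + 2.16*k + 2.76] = 5.02 - 33.84*k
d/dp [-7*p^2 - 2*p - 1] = -14*p - 2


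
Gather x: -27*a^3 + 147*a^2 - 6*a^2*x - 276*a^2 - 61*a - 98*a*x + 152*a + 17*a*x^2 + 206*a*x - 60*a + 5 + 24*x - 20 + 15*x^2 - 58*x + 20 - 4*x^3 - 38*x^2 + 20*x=-27*a^3 - 129*a^2 + 31*a - 4*x^3 + x^2*(17*a - 23) + x*(-6*a^2 + 108*a - 14) + 5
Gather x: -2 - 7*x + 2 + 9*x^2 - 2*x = 9*x^2 - 9*x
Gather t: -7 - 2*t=-2*t - 7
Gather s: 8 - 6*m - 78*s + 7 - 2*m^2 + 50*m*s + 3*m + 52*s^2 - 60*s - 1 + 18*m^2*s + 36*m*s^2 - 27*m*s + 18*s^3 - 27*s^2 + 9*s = -2*m^2 - 3*m + 18*s^3 + s^2*(36*m + 25) + s*(18*m^2 + 23*m - 129) + 14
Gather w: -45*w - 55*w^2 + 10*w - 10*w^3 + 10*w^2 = -10*w^3 - 45*w^2 - 35*w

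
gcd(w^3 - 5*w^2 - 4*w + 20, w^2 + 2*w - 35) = w - 5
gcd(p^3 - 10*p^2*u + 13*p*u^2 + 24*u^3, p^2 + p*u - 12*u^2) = p - 3*u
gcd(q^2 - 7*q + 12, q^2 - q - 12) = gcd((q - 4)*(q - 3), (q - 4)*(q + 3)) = q - 4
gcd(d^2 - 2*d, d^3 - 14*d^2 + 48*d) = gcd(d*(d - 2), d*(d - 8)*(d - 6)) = d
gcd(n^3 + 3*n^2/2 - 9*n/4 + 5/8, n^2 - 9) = 1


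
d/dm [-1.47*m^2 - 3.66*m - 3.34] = -2.94*m - 3.66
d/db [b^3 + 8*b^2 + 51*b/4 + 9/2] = 3*b^2 + 16*b + 51/4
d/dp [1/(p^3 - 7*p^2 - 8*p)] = (-3*p^2 + 14*p + 8)/(p^2*(-p^2 + 7*p + 8)^2)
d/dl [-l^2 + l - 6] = 1 - 2*l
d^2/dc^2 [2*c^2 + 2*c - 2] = 4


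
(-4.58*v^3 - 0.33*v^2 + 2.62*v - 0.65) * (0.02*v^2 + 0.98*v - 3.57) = -0.0916*v^5 - 4.495*v^4 + 16.0796*v^3 + 3.7327*v^2 - 9.9904*v + 2.3205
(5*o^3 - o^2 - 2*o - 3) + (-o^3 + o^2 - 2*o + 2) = 4*o^3 - 4*o - 1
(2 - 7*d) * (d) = -7*d^2 + 2*d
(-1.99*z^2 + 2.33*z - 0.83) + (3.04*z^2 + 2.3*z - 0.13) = 1.05*z^2 + 4.63*z - 0.96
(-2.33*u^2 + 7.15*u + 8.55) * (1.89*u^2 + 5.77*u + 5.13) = -4.4037*u^4 + 0.0694000000000017*u^3 + 45.4621*u^2 + 86.013*u + 43.8615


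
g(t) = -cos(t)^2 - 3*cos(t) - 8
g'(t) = 2*sin(t)*cos(t) + 3*sin(t)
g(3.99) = -6.45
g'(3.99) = -1.26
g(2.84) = -6.05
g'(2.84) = 0.32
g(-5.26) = -9.83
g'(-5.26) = 3.45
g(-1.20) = -9.22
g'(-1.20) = -3.47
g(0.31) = -11.76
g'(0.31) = 1.50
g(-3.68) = -6.16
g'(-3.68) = 0.66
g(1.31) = -8.84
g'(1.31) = 3.40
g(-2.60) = -6.16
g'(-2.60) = -0.66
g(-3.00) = -6.01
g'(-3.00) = -0.14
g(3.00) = -6.01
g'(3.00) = 0.14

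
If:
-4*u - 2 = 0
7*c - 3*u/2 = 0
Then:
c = -3/28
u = -1/2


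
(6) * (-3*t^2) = -18*t^2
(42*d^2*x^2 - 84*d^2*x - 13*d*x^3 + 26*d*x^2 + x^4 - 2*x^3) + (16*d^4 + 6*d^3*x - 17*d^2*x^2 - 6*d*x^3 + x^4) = 16*d^4 + 6*d^3*x + 25*d^2*x^2 - 84*d^2*x - 19*d*x^3 + 26*d*x^2 + 2*x^4 - 2*x^3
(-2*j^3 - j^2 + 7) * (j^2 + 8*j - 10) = -2*j^5 - 17*j^4 + 12*j^3 + 17*j^2 + 56*j - 70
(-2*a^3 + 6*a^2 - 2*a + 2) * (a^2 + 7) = -2*a^5 + 6*a^4 - 16*a^3 + 44*a^2 - 14*a + 14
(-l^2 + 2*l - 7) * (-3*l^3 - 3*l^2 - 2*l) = 3*l^5 - 3*l^4 + 17*l^3 + 17*l^2 + 14*l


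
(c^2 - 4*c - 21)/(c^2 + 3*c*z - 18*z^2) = (c^2 - 4*c - 21)/(c^2 + 3*c*z - 18*z^2)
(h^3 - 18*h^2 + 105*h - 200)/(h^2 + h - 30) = (h^2 - 13*h + 40)/(h + 6)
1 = 1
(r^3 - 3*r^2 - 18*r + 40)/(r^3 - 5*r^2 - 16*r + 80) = (r - 2)/(r - 4)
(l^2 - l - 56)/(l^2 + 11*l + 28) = (l - 8)/(l + 4)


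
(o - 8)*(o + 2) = o^2 - 6*o - 16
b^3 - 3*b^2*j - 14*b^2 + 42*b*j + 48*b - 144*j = (b - 8)*(b - 6)*(b - 3*j)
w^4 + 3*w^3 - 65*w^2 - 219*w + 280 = (w - 8)*(w - 1)*(w + 5)*(w + 7)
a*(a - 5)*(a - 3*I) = a^3 - 5*a^2 - 3*I*a^2 + 15*I*a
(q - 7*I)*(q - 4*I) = q^2 - 11*I*q - 28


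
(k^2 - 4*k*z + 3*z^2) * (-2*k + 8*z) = -2*k^3 + 16*k^2*z - 38*k*z^2 + 24*z^3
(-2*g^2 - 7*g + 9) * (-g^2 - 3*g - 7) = 2*g^4 + 13*g^3 + 26*g^2 + 22*g - 63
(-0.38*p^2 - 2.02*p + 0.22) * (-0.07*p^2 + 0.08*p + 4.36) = 0.0266*p^4 + 0.111*p^3 - 1.8338*p^2 - 8.7896*p + 0.9592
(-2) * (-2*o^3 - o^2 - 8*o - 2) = 4*o^3 + 2*o^2 + 16*o + 4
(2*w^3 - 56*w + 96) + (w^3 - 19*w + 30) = 3*w^3 - 75*w + 126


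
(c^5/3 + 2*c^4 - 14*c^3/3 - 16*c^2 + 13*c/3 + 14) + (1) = c^5/3 + 2*c^4 - 14*c^3/3 - 16*c^2 + 13*c/3 + 15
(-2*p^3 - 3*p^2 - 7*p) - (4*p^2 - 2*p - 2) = -2*p^3 - 7*p^2 - 5*p + 2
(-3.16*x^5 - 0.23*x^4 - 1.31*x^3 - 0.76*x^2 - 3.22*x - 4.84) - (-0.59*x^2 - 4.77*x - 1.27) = -3.16*x^5 - 0.23*x^4 - 1.31*x^3 - 0.17*x^2 + 1.55*x - 3.57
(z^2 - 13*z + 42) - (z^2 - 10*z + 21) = 21 - 3*z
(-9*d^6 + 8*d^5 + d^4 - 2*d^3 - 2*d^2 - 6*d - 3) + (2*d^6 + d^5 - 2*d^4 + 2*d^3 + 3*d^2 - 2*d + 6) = -7*d^6 + 9*d^5 - d^4 + d^2 - 8*d + 3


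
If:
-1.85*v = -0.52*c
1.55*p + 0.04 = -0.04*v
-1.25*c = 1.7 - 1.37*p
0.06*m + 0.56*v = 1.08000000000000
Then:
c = -1.38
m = 21.61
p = -0.02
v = -0.39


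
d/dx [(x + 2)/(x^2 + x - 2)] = -1/(x^2 - 2*x + 1)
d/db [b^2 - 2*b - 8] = 2*b - 2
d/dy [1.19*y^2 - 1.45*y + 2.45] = 2.38*y - 1.45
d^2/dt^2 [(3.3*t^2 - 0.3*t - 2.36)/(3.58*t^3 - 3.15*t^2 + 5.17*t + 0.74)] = (84.5882400000002*t^6 - 23.0695200000001*t^5 - 709.132128*t^4 + 416.06244*t^3 - 346.893456*t^2 + 263.919552*t - 131.253088)/(45.882712*t^9 - 121.11498*t^8 + 305.350014*t^7 - 352.616007*t^6 + 390.896481*t^5 - 148.381971*t^4 + 71.762017*t^3 + 54.163338*t^2 + 8.493276*t + 0.405224)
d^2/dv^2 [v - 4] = 0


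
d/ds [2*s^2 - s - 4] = 4*s - 1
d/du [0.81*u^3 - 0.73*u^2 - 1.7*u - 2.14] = 2.43*u^2 - 1.46*u - 1.7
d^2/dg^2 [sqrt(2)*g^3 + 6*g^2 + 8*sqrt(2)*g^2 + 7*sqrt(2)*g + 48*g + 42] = 6*sqrt(2)*g + 12 + 16*sqrt(2)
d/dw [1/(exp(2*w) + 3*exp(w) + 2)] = (-2*exp(w) - 3)*exp(w)/(exp(2*w) + 3*exp(w) + 2)^2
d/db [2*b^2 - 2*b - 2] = 4*b - 2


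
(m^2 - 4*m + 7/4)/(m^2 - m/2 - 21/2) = (m - 1/2)/(m + 3)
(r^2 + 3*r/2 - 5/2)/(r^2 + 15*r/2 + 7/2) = (2*r^2 + 3*r - 5)/(2*r^2 + 15*r + 7)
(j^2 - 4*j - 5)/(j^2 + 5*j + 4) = (j - 5)/(j + 4)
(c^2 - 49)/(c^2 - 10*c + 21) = (c + 7)/(c - 3)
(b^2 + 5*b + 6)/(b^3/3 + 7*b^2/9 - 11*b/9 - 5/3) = 9*(b + 2)/(3*b^2 - 2*b - 5)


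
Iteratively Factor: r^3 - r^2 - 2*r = (r - 2)*(r^2 + r) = (r - 2)*(r + 1)*(r)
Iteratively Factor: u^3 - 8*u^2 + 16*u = (u - 4)*(u^2 - 4*u) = u*(u - 4)*(u - 4)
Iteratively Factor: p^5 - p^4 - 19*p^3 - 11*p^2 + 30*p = (p - 5)*(p^4 + 4*p^3 + p^2 - 6*p) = (p - 5)*(p + 2)*(p^3 + 2*p^2 - 3*p) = (p - 5)*(p + 2)*(p + 3)*(p^2 - p) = p*(p - 5)*(p + 2)*(p + 3)*(p - 1)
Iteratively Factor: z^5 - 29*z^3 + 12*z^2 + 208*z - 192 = (z - 1)*(z^4 + z^3 - 28*z^2 - 16*z + 192) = (z - 4)*(z - 1)*(z^3 + 5*z^2 - 8*z - 48) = (z - 4)*(z - 3)*(z - 1)*(z^2 + 8*z + 16) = (z - 4)*(z - 3)*(z - 1)*(z + 4)*(z + 4)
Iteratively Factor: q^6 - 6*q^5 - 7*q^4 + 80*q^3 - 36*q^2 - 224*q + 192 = (q - 2)*(q^5 - 4*q^4 - 15*q^3 + 50*q^2 + 64*q - 96) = (q - 4)*(q - 2)*(q^4 - 15*q^2 - 10*q + 24) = (q - 4)*(q - 2)*(q - 1)*(q^3 + q^2 - 14*q - 24) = (q - 4)*(q - 2)*(q - 1)*(q + 2)*(q^2 - q - 12) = (q - 4)^2*(q - 2)*(q - 1)*(q + 2)*(q + 3)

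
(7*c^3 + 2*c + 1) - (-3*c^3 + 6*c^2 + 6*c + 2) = 10*c^3 - 6*c^2 - 4*c - 1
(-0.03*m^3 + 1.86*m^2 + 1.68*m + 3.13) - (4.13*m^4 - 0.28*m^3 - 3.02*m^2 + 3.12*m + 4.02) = -4.13*m^4 + 0.25*m^3 + 4.88*m^2 - 1.44*m - 0.89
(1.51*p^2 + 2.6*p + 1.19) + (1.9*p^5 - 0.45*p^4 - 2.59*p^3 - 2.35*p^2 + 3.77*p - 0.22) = 1.9*p^5 - 0.45*p^4 - 2.59*p^3 - 0.84*p^2 + 6.37*p + 0.97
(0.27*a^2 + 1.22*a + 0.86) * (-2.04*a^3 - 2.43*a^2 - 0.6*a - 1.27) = -0.5508*a^5 - 3.1449*a^4 - 4.881*a^3 - 3.1647*a^2 - 2.0654*a - 1.0922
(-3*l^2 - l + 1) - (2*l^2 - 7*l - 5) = -5*l^2 + 6*l + 6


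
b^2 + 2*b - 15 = (b - 3)*(b + 5)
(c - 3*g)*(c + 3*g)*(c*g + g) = c^3*g + c^2*g - 9*c*g^3 - 9*g^3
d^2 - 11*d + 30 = (d - 6)*(d - 5)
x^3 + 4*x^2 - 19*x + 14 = (x - 2)*(x - 1)*(x + 7)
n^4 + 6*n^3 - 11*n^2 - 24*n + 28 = (n - 2)*(n - 1)*(n + 2)*(n + 7)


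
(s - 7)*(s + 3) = s^2 - 4*s - 21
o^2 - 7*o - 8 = (o - 8)*(o + 1)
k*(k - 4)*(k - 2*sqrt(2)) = k^3 - 4*k^2 - 2*sqrt(2)*k^2 + 8*sqrt(2)*k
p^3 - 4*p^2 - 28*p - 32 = (p - 8)*(p + 2)^2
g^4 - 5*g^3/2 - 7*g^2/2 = g^2*(g - 7/2)*(g + 1)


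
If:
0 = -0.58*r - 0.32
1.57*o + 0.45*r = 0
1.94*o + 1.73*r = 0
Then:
No Solution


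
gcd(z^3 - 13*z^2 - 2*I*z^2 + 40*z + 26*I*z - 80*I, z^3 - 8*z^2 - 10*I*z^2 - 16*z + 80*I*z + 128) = z^2 + z*(-8 - 2*I) + 16*I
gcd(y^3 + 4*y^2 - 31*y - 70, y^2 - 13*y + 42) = 1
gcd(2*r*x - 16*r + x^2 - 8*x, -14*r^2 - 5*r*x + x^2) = 2*r + x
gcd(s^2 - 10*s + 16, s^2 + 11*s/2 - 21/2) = 1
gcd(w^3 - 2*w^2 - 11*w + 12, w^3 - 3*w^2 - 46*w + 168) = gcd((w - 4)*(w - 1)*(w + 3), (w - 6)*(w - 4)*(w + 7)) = w - 4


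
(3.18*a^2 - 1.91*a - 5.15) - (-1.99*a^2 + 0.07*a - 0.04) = 5.17*a^2 - 1.98*a - 5.11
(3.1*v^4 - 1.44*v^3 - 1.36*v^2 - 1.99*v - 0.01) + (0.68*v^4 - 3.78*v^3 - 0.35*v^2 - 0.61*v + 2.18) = 3.78*v^4 - 5.22*v^3 - 1.71*v^2 - 2.6*v + 2.17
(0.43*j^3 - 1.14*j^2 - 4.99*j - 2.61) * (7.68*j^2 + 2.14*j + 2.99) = 3.3024*j^5 - 7.835*j^4 - 39.4771*j^3 - 34.132*j^2 - 20.5055*j - 7.8039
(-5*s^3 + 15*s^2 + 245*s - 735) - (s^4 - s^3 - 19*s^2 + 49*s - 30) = -s^4 - 4*s^3 + 34*s^2 + 196*s - 705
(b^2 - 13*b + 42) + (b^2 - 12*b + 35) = 2*b^2 - 25*b + 77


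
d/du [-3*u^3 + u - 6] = 1 - 9*u^2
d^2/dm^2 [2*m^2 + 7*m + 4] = 4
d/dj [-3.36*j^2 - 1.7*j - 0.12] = -6.72*j - 1.7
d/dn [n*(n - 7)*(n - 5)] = 3*n^2 - 24*n + 35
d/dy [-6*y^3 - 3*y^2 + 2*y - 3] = -18*y^2 - 6*y + 2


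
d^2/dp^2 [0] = 0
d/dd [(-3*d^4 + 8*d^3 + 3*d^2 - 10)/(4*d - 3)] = 2*(-18*d^4 + 50*d^3 - 30*d^2 - 9*d + 20)/(16*d^2 - 24*d + 9)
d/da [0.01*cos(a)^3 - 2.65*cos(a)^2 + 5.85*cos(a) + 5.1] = (-0.03*cos(a)^2 + 5.3*cos(a) - 5.85)*sin(a)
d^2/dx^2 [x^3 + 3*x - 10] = 6*x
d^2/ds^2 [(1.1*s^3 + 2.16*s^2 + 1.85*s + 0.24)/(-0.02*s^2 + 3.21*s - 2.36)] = (-1.30104260698261e-18*s^5 + 4.44089209850063e-16*s^4 - 22.844004*s^3 + 50.610096*s^2 - 36.142992*s - 57.013704)/(8.0e-6*s^6 - 0.003852*s^5 + 0.621078*s^4 - 33.985233*s^3 + 73.287204*s^2 - 53.635248*s + 13.144256)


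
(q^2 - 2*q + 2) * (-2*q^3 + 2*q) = -2*q^5 + 4*q^4 - 2*q^3 - 4*q^2 + 4*q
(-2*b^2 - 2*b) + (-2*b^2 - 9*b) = -4*b^2 - 11*b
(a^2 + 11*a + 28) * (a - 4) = a^3 + 7*a^2 - 16*a - 112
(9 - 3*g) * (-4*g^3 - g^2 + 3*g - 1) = 12*g^4 - 33*g^3 - 18*g^2 + 30*g - 9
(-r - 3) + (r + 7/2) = 1/2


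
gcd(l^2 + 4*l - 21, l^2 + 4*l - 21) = l^2 + 4*l - 21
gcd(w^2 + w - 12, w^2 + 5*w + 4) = w + 4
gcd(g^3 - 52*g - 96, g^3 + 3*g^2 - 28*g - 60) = g^2 + 8*g + 12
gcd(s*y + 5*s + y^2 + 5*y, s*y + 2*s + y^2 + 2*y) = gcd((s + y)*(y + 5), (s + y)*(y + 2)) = s + y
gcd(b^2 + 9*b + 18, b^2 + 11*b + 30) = b + 6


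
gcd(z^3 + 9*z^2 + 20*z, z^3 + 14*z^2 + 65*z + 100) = z^2 + 9*z + 20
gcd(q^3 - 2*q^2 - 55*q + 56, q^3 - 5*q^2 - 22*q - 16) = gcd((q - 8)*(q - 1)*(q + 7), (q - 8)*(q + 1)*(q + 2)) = q - 8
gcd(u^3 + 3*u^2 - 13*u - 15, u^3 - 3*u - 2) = u + 1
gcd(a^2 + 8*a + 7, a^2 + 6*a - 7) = a + 7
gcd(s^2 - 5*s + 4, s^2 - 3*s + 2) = s - 1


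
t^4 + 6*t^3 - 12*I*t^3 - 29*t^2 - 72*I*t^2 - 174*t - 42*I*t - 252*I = (t + 6)*(t - 7*I)*(t - 6*I)*(t + I)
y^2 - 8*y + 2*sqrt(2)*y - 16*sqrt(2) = (y - 8)*(y + 2*sqrt(2))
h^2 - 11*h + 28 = (h - 7)*(h - 4)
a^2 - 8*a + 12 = (a - 6)*(a - 2)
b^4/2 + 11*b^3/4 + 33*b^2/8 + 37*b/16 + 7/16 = (b/2 + 1/4)*(b + 1/2)*(b + 1)*(b + 7/2)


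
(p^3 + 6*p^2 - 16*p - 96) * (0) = 0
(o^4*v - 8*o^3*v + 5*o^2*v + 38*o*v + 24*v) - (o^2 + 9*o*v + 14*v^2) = o^4*v - 8*o^3*v + 5*o^2*v - o^2 + 29*o*v - 14*v^2 + 24*v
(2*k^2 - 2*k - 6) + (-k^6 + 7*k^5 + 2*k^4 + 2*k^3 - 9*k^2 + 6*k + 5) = -k^6 + 7*k^5 + 2*k^4 + 2*k^3 - 7*k^2 + 4*k - 1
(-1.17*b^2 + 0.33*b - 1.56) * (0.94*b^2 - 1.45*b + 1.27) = -1.0998*b^4 + 2.0067*b^3 - 3.4308*b^2 + 2.6811*b - 1.9812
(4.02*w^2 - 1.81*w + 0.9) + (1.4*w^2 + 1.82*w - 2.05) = 5.42*w^2 + 0.01*w - 1.15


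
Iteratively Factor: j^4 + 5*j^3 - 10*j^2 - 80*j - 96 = (j + 3)*(j^3 + 2*j^2 - 16*j - 32) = (j - 4)*(j + 3)*(j^2 + 6*j + 8) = (j - 4)*(j + 3)*(j + 4)*(j + 2)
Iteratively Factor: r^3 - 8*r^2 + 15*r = (r - 5)*(r^2 - 3*r) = r*(r - 5)*(r - 3)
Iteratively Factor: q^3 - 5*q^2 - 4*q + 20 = (q - 5)*(q^2 - 4) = (q - 5)*(q - 2)*(q + 2)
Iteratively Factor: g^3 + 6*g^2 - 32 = (g - 2)*(g^2 + 8*g + 16) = (g - 2)*(g + 4)*(g + 4)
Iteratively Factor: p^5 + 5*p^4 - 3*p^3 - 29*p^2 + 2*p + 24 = (p + 3)*(p^4 + 2*p^3 - 9*p^2 - 2*p + 8) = (p + 1)*(p + 3)*(p^3 + p^2 - 10*p + 8) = (p + 1)*(p + 3)*(p + 4)*(p^2 - 3*p + 2) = (p - 2)*(p + 1)*(p + 3)*(p + 4)*(p - 1)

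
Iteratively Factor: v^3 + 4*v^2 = (v)*(v^2 + 4*v) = v^2*(v + 4)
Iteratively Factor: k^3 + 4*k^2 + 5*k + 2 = (k + 1)*(k^2 + 3*k + 2) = (k + 1)*(k + 2)*(k + 1)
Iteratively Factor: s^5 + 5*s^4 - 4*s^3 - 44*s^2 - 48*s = (s + 2)*(s^4 + 3*s^3 - 10*s^2 - 24*s) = (s - 3)*(s + 2)*(s^3 + 6*s^2 + 8*s) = (s - 3)*(s + 2)^2*(s^2 + 4*s) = s*(s - 3)*(s + 2)^2*(s + 4)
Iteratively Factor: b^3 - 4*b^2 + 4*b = (b - 2)*(b^2 - 2*b) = b*(b - 2)*(b - 2)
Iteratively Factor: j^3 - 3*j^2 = (j - 3)*(j^2) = j*(j - 3)*(j)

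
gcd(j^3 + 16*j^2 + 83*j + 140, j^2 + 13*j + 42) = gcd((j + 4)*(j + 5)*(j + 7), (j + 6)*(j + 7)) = j + 7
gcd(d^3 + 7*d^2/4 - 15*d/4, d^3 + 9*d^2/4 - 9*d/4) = d^2 + 3*d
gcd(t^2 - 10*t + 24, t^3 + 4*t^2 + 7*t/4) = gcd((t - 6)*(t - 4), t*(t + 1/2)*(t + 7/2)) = 1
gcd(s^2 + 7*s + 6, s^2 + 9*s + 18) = s + 6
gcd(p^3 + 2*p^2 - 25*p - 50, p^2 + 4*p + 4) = p + 2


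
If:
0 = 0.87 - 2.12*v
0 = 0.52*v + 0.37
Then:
No Solution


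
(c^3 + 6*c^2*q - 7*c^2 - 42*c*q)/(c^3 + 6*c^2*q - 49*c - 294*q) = c/(c + 7)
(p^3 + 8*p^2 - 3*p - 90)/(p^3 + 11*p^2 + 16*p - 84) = (p^2 + 2*p - 15)/(p^2 + 5*p - 14)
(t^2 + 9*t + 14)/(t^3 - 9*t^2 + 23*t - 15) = (t^2 + 9*t + 14)/(t^3 - 9*t^2 + 23*t - 15)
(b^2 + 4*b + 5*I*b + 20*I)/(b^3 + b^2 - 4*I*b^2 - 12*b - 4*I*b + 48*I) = (b + 5*I)/(b^2 - b*(3 + 4*I) + 12*I)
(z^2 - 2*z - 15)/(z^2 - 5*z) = (z + 3)/z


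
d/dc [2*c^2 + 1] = 4*c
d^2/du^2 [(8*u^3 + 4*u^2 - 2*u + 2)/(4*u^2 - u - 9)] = 16*(35*u^3 + 93*u^2 + 213*u + 52)/(64*u^6 - 48*u^5 - 420*u^4 + 215*u^3 + 945*u^2 - 243*u - 729)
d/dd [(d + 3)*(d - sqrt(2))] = 2*d - sqrt(2) + 3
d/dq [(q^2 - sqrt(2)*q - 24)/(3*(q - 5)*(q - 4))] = (-9*q^2 + sqrt(2)*q^2 + 88*q - 216 - 20*sqrt(2))/(3*(q^4 - 18*q^3 + 121*q^2 - 360*q + 400))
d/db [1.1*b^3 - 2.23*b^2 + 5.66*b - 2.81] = 3.3*b^2 - 4.46*b + 5.66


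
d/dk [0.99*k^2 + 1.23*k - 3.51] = 1.98*k + 1.23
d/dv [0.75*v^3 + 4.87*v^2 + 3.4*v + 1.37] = 2.25*v^2 + 9.74*v + 3.4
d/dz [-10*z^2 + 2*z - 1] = 2 - 20*z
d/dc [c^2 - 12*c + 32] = 2*c - 12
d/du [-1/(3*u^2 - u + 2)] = (6*u - 1)/(3*u^2 - u + 2)^2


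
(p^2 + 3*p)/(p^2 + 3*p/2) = 2*(p + 3)/(2*p + 3)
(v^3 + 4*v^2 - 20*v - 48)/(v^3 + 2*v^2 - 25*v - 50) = (v^2 + 2*v - 24)/(v^2 - 25)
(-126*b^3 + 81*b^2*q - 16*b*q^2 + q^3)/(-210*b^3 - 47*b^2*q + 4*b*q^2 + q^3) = (18*b^2 - 9*b*q + q^2)/(30*b^2 + 11*b*q + q^2)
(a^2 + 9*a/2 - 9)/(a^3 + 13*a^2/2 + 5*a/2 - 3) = (2*a - 3)/(2*a^2 + a - 1)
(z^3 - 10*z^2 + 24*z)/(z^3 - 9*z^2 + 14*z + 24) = z/(z + 1)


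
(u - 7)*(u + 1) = u^2 - 6*u - 7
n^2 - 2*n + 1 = (n - 1)^2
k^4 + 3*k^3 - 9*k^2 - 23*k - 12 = (k - 3)*(k + 1)^2*(k + 4)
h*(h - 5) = h^2 - 5*h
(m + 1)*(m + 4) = m^2 + 5*m + 4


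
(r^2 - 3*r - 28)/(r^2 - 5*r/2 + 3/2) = 2*(r^2 - 3*r - 28)/(2*r^2 - 5*r + 3)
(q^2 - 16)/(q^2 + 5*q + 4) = (q - 4)/(q + 1)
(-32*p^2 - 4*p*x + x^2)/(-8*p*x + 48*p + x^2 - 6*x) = (4*p + x)/(x - 6)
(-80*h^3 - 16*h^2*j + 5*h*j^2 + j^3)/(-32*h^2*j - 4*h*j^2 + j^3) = (20*h^2 - h*j - j^2)/(j*(8*h - j))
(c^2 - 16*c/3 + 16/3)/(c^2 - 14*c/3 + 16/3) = (3*c^2 - 16*c + 16)/(3*c^2 - 14*c + 16)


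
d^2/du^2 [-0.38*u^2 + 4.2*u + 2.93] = -0.760000000000000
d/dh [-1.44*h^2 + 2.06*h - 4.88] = 2.06 - 2.88*h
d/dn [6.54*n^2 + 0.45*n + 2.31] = 13.08*n + 0.45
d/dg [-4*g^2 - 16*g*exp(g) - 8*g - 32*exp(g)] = -16*g*exp(g) - 8*g - 48*exp(g) - 8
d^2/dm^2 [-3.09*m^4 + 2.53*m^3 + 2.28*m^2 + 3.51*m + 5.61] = -37.08*m^2 + 15.18*m + 4.56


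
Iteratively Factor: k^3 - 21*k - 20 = (k + 1)*(k^2 - k - 20) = (k - 5)*(k + 1)*(k + 4)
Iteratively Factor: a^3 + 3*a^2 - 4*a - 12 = (a - 2)*(a^2 + 5*a + 6) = (a - 2)*(a + 3)*(a + 2)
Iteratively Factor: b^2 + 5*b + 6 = (b + 3)*(b + 2)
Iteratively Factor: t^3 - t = (t)*(t^2 - 1) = t*(t + 1)*(t - 1)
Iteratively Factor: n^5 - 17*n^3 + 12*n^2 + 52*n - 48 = (n + 2)*(n^4 - 2*n^3 - 13*n^2 + 38*n - 24) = (n - 1)*(n + 2)*(n^3 - n^2 - 14*n + 24) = (n - 1)*(n + 2)*(n + 4)*(n^2 - 5*n + 6) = (n - 2)*(n - 1)*(n + 2)*(n + 4)*(n - 3)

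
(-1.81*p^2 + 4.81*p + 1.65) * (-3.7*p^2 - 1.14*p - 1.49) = 6.697*p^4 - 15.7336*p^3 - 8.8915*p^2 - 9.0479*p - 2.4585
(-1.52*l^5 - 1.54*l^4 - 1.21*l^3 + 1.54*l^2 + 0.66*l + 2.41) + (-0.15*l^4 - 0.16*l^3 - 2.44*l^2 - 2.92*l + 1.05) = -1.52*l^5 - 1.69*l^4 - 1.37*l^3 - 0.9*l^2 - 2.26*l + 3.46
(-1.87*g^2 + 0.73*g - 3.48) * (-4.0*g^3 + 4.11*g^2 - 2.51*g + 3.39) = 7.48*g^5 - 10.6057*g^4 + 21.614*g^3 - 22.4744*g^2 + 11.2095*g - 11.7972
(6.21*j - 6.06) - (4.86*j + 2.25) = 1.35*j - 8.31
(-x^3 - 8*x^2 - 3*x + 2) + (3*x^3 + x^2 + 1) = 2*x^3 - 7*x^2 - 3*x + 3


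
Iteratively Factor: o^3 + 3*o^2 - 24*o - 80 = (o + 4)*(o^2 - o - 20) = (o - 5)*(o + 4)*(o + 4)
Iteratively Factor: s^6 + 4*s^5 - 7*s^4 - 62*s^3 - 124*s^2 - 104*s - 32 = (s + 1)*(s^5 + 3*s^4 - 10*s^3 - 52*s^2 - 72*s - 32) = (s + 1)*(s + 2)*(s^4 + s^3 - 12*s^2 - 28*s - 16) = (s + 1)*(s + 2)^2*(s^3 - s^2 - 10*s - 8) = (s - 4)*(s + 1)*(s + 2)^2*(s^2 + 3*s + 2) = (s - 4)*(s + 1)^2*(s + 2)^2*(s + 2)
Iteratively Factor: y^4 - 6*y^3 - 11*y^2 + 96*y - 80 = (y + 4)*(y^3 - 10*y^2 + 29*y - 20) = (y - 5)*(y + 4)*(y^2 - 5*y + 4) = (y - 5)*(y - 1)*(y + 4)*(y - 4)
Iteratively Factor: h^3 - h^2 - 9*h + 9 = (h + 3)*(h^2 - 4*h + 3) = (h - 1)*(h + 3)*(h - 3)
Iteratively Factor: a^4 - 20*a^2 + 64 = (a + 2)*(a^3 - 2*a^2 - 16*a + 32) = (a - 2)*(a + 2)*(a^2 - 16) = (a - 4)*(a - 2)*(a + 2)*(a + 4)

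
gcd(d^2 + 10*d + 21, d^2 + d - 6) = d + 3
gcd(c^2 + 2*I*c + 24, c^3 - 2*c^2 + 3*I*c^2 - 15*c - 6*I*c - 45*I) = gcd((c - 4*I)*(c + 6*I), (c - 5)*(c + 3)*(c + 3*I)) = 1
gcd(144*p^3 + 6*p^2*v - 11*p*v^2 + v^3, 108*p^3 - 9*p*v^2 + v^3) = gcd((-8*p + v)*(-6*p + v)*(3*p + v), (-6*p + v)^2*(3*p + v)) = 18*p^2 + 3*p*v - v^2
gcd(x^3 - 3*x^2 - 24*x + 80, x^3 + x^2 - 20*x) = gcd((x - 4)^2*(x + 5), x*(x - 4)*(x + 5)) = x^2 + x - 20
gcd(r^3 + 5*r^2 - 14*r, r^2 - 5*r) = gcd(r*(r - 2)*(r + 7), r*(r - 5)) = r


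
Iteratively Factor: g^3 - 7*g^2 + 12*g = (g)*(g^2 - 7*g + 12) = g*(g - 3)*(g - 4)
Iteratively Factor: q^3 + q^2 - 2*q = (q - 1)*(q^2 + 2*q) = (q - 1)*(q + 2)*(q)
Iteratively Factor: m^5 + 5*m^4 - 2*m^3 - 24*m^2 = (m + 3)*(m^4 + 2*m^3 - 8*m^2) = (m - 2)*(m + 3)*(m^3 + 4*m^2) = (m - 2)*(m + 3)*(m + 4)*(m^2) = m*(m - 2)*(m + 3)*(m + 4)*(m)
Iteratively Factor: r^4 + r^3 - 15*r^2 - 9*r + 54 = (r - 2)*(r^3 + 3*r^2 - 9*r - 27) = (r - 2)*(r + 3)*(r^2 - 9) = (r - 2)*(r + 3)^2*(r - 3)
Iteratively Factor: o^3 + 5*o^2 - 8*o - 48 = (o + 4)*(o^2 + o - 12) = (o - 3)*(o + 4)*(o + 4)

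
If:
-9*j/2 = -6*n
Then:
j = 4*n/3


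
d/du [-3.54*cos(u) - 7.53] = 3.54*sin(u)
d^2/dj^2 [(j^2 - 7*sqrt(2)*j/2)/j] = 0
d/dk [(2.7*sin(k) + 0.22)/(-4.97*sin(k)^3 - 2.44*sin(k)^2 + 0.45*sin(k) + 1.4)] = (26.838*sin(k)^3 + 9.8682*sin(k)^2 + 1.0736*sin(k) + 3.681)*cos(k)/(24.7009*sin(k)^6 + 24.2536*sin(k)^5 + 1.4806*sin(k)^4 - 16.112*sin(k)^3 - 6.6295*sin(k)^2 + 1.26*sin(k) + 1.96)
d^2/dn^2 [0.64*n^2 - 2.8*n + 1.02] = 1.28000000000000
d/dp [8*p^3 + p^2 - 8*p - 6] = 24*p^2 + 2*p - 8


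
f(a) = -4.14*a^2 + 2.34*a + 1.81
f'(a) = 2.34 - 8.28*a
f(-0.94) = -4.05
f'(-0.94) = 10.12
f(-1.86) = -16.87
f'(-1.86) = 17.74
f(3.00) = -28.43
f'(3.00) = -22.50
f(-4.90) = -109.06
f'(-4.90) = 42.91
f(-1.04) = -5.10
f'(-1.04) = 10.95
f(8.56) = -281.51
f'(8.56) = -68.54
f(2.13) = -11.99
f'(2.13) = -15.30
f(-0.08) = 1.60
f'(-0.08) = 3.00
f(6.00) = -133.19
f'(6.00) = -47.34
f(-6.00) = -161.27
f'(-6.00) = 52.02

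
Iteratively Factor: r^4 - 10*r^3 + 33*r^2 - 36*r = (r - 3)*(r^3 - 7*r^2 + 12*r) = (r - 3)^2*(r^2 - 4*r) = (r - 4)*(r - 3)^2*(r)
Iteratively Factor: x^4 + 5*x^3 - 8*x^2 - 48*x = (x - 3)*(x^3 + 8*x^2 + 16*x) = (x - 3)*(x + 4)*(x^2 + 4*x) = (x - 3)*(x + 4)^2*(x)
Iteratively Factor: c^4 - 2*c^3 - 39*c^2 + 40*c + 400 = (c - 5)*(c^3 + 3*c^2 - 24*c - 80) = (c - 5)^2*(c^2 + 8*c + 16) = (c - 5)^2*(c + 4)*(c + 4)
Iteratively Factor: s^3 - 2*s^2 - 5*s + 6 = (s - 3)*(s^2 + s - 2) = (s - 3)*(s + 2)*(s - 1)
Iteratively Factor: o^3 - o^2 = (o)*(o^2 - o) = o*(o - 1)*(o)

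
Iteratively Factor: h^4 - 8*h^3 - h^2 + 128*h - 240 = (h - 3)*(h^3 - 5*h^2 - 16*h + 80) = (h - 3)*(h + 4)*(h^2 - 9*h + 20) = (h - 5)*(h - 3)*(h + 4)*(h - 4)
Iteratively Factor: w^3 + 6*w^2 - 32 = (w - 2)*(w^2 + 8*w + 16) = (w - 2)*(w + 4)*(w + 4)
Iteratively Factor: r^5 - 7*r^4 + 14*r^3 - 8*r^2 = (r - 1)*(r^4 - 6*r^3 + 8*r^2) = r*(r - 1)*(r^3 - 6*r^2 + 8*r) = r^2*(r - 1)*(r^2 - 6*r + 8) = r^2*(r - 4)*(r - 1)*(r - 2)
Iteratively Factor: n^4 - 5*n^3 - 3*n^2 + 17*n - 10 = (n - 1)*(n^3 - 4*n^2 - 7*n + 10) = (n - 1)*(n + 2)*(n^2 - 6*n + 5) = (n - 5)*(n - 1)*(n + 2)*(n - 1)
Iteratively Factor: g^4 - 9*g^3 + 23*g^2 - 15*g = (g - 1)*(g^3 - 8*g^2 + 15*g) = g*(g - 1)*(g^2 - 8*g + 15) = g*(g - 3)*(g - 1)*(g - 5)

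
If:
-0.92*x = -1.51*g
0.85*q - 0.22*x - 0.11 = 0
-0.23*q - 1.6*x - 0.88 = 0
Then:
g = -0.33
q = -0.01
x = -0.55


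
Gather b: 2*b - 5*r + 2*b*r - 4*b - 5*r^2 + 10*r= b*(2*r - 2) - 5*r^2 + 5*r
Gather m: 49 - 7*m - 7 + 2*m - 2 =40 - 5*m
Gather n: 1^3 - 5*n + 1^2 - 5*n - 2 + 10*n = 0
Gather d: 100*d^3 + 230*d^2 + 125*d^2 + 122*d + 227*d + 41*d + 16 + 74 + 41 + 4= 100*d^3 + 355*d^2 + 390*d + 135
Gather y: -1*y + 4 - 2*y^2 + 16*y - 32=-2*y^2 + 15*y - 28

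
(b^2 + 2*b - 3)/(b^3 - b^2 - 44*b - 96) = (b - 1)/(b^2 - 4*b - 32)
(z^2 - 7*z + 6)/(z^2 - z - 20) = (-z^2 + 7*z - 6)/(-z^2 + z + 20)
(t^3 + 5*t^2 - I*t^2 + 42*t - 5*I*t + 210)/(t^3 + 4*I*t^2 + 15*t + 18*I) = (t^2 + t*(5 - 7*I) - 35*I)/(t^2 - 2*I*t + 3)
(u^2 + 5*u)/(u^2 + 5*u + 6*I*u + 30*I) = u/(u + 6*I)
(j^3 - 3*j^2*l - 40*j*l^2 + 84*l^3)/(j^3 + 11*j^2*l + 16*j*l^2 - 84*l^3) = (j - 7*l)/(j + 7*l)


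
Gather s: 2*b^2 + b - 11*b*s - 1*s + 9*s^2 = 2*b^2 + b + 9*s^2 + s*(-11*b - 1)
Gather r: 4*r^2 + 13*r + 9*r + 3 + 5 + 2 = 4*r^2 + 22*r + 10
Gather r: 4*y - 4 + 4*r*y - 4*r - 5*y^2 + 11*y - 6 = r*(4*y - 4) - 5*y^2 + 15*y - 10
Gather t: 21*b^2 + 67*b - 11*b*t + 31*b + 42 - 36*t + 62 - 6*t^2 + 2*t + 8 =21*b^2 + 98*b - 6*t^2 + t*(-11*b - 34) + 112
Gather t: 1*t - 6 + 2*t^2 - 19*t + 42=2*t^2 - 18*t + 36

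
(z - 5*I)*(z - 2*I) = z^2 - 7*I*z - 10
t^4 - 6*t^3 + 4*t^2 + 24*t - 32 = (t - 4)*(t - 2)^2*(t + 2)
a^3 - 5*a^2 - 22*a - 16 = (a - 8)*(a + 1)*(a + 2)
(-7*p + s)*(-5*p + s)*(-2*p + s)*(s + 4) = -70*p^3*s - 280*p^3 + 59*p^2*s^2 + 236*p^2*s - 14*p*s^3 - 56*p*s^2 + s^4 + 4*s^3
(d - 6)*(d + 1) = d^2 - 5*d - 6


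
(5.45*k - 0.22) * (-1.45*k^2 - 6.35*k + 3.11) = -7.9025*k^3 - 34.2885*k^2 + 18.3465*k - 0.6842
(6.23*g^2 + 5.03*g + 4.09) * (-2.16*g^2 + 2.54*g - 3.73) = -13.4568*g^4 + 4.9594*g^3 - 19.2961*g^2 - 8.3733*g - 15.2557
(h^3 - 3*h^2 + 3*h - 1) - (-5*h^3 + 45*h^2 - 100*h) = 6*h^3 - 48*h^2 + 103*h - 1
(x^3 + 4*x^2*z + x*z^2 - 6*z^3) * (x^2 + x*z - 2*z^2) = x^5 + 5*x^4*z + 3*x^3*z^2 - 13*x^2*z^3 - 8*x*z^4 + 12*z^5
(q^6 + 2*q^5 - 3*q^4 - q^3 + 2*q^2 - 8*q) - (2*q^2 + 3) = q^6 + 2*q^5 - 3*q^4 - q^3 - 8*q - 3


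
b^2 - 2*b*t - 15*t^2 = (b - 5*t)*(b + 3*t)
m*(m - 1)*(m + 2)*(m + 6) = m^4 + 7*m^3 + 4*m^2 - 12*m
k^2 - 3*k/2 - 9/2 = (k - 3)*(k + 3/2)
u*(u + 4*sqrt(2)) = u^2 + 4*sqrt(2)*u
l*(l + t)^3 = l^4 + 3*l^3*t + 3*l^2*t^2 + l*t^3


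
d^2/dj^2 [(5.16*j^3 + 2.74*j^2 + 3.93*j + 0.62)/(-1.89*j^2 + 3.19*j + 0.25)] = (-2.8421709430404e-14*j^5 - 2.8421709430404e-14*j^4 - 171.009726*j^3 - 45.746712*j^2 + 9.351702*j - 7.278414)/(6.751269*j^6 - 34.184997*j^5 + 55.019412*j^4 - 23.418109*j^3 - 7.2777*j^2 - 0.598125*j - 0.015625)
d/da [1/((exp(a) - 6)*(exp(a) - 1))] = (7 - 2*exp(a))*exp(a)/(exp(4*a) - 14*exp(3*a) + 61*exp(2*a) - 84*exp(a) + 36)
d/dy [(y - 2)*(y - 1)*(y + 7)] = 3*y^2 + 8*y - 19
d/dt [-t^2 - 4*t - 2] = -2*t - 4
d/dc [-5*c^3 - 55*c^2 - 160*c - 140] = -15*c^2 - 110*c - 160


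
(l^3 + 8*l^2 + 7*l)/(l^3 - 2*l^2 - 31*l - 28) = l*(l + 7)/(l^2 - 3*l - 28)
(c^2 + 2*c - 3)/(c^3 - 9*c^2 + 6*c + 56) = (c^2 + 2*c - 3)/(c^3 - 9*c^2 + 6*c + 56)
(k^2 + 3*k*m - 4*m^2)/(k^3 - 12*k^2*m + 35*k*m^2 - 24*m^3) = (k + 4*m)/(k^2 - 11*k*m + 24*m^2)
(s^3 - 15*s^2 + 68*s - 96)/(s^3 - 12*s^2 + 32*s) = (s - 3)/s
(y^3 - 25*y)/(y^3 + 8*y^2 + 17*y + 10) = y*(y - 5)/(y^2 + 3*y + 2)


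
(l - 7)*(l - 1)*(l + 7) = l^3 - l^2 - 49*l + 49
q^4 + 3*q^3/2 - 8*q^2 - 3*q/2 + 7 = (q - 2)*(q - 1)*(q + 1)*(q + 7/2)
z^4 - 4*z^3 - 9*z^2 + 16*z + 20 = (z - 5)*(z - 2)*(z + 1)*(z + 2)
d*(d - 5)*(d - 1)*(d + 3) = d^4 - 3*d^3 - 13*d^2 + 15*d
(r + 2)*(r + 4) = r^2 + 6*r + 8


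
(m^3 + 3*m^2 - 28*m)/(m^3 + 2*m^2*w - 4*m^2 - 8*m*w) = (m + 7)/(m + 2*w)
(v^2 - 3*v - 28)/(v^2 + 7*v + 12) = (v - 7)/(v + 3)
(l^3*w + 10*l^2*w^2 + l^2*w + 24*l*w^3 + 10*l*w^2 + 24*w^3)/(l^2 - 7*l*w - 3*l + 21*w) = w*(l^3 + 10*l^2*w + l^2 + 24*l*w^2 + 10*l*w + 24*w^2)/(l^2 - 7*l*w - 3*l + 21*w)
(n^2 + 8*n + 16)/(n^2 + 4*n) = (n + 4)/n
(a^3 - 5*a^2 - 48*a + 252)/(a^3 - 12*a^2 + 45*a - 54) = (a^2 + a - 42)/(a^2 - 6*a + 9)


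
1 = 1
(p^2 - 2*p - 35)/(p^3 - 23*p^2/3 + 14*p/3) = 3*(p + 5)/(p*(3*p - 2))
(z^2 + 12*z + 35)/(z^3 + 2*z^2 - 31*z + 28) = (z + 5)/(z^2 - 5*z + 4)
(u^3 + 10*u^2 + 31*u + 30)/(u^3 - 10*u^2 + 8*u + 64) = (u^2 + 8*u + 15)/(u^2 - 12*u + 32)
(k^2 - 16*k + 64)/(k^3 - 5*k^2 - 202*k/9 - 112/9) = 9*(k - 8)/(9*k^2 + 27*k + 14)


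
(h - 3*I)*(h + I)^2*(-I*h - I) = -I*h^4 - h^3 - I*h^3 - h^2 - 5*I*h^2 + 3*h - 5*I*h + 3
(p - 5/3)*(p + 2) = p^2 + p/3 - 10/3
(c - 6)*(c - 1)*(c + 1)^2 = c^4 - 5*c^3 - 7*c^2 + 5*c + 6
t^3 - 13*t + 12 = (t - 3)*(t - 1)*(t + 4)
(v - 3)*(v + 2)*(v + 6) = v^3 + 5*v^2 - 12*v - 36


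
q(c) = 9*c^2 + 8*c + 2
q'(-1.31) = -15.58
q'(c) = 18*c + 8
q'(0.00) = 8.00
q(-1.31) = 6.96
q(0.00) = 2.00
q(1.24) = 25.76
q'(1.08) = 27.44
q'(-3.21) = -49.78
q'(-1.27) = -14.86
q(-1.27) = 6.36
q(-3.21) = 69.06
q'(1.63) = 37.34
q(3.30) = 126.41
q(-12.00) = 1202.00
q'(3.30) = 67.40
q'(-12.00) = -208.00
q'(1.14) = 28.52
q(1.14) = 22.82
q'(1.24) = 30.32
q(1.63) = 38.95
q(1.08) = 21.14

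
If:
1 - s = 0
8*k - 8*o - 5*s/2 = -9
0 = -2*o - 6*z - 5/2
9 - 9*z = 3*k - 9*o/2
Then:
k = -67/16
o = -27/8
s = 1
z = 17/24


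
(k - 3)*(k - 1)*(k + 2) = k^3 - 2*k^2 - 5*k + 6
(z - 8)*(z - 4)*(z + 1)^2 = z^4 - 10*z^3 + 9*z^2 + 52*z + 32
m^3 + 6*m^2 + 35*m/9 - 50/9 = (m - 2/3)*(m + 5/3)*(m + 5)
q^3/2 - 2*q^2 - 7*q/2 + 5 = (q/2 + 1)*(q - 5)*(q - 1)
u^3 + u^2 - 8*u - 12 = (u - 3)*(u + 2)^2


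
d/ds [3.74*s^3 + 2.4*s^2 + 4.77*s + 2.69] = 11.22*s^2 + 4.8*s + 4.77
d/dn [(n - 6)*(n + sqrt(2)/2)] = 2*n - 6 + sqrt(2)/2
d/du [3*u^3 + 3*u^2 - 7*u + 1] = 9*u^2 + 6*u - 7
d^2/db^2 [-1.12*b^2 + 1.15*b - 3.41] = -2.24000000000000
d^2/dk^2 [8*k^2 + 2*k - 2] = 16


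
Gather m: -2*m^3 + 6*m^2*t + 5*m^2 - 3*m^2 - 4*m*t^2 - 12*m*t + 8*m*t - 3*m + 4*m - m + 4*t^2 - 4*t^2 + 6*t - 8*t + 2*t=-2*m^3 + m^2*(6*t + 2) + m*(-4*t^2 - 4*t)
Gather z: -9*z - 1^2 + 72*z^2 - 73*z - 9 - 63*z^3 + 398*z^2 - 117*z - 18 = -63*z^3 + 470*z^2 - 199*z - 28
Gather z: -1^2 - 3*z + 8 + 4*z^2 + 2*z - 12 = 4*z^2 - z - 5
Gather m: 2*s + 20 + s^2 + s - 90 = s^2 + 3*s - 70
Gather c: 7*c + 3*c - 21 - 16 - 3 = 10*c - 40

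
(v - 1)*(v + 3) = v^2 + 2*v - 3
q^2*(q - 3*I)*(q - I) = q^4 - 4*I*q^3 - 3*q^2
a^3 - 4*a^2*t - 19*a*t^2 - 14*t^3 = (a - 7*t)*(a + t)*(a + 2*t)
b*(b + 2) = b^2 + 2*b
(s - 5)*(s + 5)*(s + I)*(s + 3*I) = s^4 + 4*I*s^3 - 28*s^2 - 100*I*s + 75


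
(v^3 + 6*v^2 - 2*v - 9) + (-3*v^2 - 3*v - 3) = v^3 + 3*v^2 - 5*v - 12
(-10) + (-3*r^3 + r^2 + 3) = -3*r^3 + r^2 - 7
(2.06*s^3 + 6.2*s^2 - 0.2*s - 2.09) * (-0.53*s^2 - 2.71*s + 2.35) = -1.0918*s^5 - 8.8686*s^4 - 11.855*s^3 + 16.2197*s^2 + 5.1939*s - 4.9115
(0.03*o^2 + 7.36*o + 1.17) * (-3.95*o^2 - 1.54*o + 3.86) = -0.1185*o^4 - 29.1182*o^3 - 15.8401*o^2 + 26.6078*o + 4.5162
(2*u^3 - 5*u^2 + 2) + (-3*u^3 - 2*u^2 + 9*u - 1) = -u^3 - 7*u^2 + 9*u + 1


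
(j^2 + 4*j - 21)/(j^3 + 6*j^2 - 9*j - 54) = (j + 7)/(j^2 + 9*j + 18)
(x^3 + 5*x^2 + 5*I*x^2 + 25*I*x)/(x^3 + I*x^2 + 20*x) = (x + 5)/(x - 4*I)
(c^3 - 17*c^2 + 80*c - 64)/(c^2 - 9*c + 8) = c - 8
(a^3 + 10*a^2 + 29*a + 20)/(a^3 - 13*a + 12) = (a^2 + 6*a + 5)/(a^2 - 4*a + 3)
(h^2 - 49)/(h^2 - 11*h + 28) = (h + 7)/(h - 4)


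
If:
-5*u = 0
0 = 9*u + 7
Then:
No Solution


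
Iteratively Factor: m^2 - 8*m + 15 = (m - 5)*(m - 3)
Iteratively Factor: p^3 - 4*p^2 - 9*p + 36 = (p + 3)*(p^2 - 7*p + 12) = (p - 4)*(p + 3)*(p - 3)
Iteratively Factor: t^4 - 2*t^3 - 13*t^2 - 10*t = (t - 5)*(t^3 + 3*t^2 + 2*t) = (t - 5)*(t + 2)*(t^2 + t) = t*(t - 5)*(t + 2)*(t + 1)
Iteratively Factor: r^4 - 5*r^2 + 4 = (r - 1)*(r^3 + r^2 - 4*r - 4) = (r - 1)*(r + 2)*(r^2 - r - 2) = (r - 2)*(r - 1)*(r + 2)*(r + 1)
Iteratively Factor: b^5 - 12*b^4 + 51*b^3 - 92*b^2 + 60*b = (b)*(b^4 - 12*b^3 + 51*b^2 - 92*b + 60) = b*(b - 2)*(b^3 - 10*b^2 + 31*b - 30) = b*(b - 5)*(b - 2)*(b^2 - 5*b + 6) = b*(b - 5)*(b - 2)^2*(b - 3)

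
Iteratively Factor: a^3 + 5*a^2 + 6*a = (a + 2)*(a^2 + 3*a) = (a + 2)*(a + 3)*(a)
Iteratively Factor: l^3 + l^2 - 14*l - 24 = (l + 3)*(l^2 - 2*l - 8) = (l + 2)*(l + 3)*(l - 4)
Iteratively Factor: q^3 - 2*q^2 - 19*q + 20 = (q + 4)*(q^2 - 6*q + 5) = (q - 5)*(q + 4)*(q - 1)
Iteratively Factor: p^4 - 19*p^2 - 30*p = (p - 5)*(p^3 + 5*p^2 + 6*p) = p*(p - 5)*(p^2 + 5*p + 6) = p*(p - 5)*(p + 3)*(p + 2)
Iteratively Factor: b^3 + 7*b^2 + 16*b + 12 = (b + 2)*(b^2 + 5*b + 6) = (b + 2)^2*(b + 3)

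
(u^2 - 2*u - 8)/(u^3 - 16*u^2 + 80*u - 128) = (u + 2)/(u^2 - 12*u + 32)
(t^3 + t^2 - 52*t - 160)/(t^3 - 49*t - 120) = (t + 4)/(t + 3)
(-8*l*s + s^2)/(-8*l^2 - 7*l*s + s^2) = s/(l + s)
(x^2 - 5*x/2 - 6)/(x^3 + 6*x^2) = (x^2 - 5*x/2 - 6)/(x^2*(x + 6))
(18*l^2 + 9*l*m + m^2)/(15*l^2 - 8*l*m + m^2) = (18*l^2 + 9*l*m + m^2)/(15*l^2 - 8*l*m + m^2)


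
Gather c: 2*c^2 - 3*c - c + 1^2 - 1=2*c^2 - 4*c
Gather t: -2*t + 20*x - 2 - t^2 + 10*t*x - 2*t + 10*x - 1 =-t^2 + t*(10*x - 4) + 30*x - 3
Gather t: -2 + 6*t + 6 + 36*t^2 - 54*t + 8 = 36*t^2 - 48*t + 12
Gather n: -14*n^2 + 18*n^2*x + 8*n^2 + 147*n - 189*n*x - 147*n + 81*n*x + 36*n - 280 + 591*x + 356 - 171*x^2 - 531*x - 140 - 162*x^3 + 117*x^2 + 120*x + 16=n^2*(18*x - 6) + n*(36 - 108*x) - 162*x^3 - 54*x^2 + 180*x - 48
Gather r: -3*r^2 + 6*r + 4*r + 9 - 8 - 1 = -3*r^2 + 10*r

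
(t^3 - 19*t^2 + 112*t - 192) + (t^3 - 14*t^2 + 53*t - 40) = 2*t^3 - 33*t^2 + 165*t - 232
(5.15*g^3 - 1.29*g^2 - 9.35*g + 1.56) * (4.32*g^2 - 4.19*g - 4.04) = 22.248*g^5 - 27.1513*g^4 - 55.7929*g^3 + 51.1273*g^2 + 31.2376*g - 6.3024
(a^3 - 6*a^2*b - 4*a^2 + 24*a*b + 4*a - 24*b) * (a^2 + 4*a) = a^5 - 6*a^4*b - 12*a^3 + 72*a^2*b + 16*a^2 - 96*a*b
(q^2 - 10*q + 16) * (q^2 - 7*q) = q^4 - 17*q^3 + 86*q^2 - 112*q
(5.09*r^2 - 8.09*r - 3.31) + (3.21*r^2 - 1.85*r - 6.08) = 8.3*r^2 - 9.94*r - 9.39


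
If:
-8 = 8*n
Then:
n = -1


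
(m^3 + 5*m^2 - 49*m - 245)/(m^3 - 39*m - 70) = (m + 7)/(m + 2)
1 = 1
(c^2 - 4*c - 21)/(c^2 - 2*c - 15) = (c - 7)/(c - 5)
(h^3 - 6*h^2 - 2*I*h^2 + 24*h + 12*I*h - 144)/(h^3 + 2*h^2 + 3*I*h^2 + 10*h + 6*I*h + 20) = (h^3 + h^2*(-6 - 2*I) + h*(24 + 12*I) - 144)/(h^3 + h^2*(2 + 3*I) + h*(10 + 6*I) + 20)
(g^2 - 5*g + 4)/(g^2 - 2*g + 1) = (g - 4)/(g - 1)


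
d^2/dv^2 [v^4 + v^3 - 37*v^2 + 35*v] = 12*v^2 + 6*v - 74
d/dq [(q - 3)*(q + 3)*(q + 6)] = 3*q^2 + 12*q - 9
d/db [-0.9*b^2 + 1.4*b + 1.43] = 1.4 - 1.8*b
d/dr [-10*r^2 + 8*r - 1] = 8 - 20*r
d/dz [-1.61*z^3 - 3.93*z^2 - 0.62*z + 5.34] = -4.83*z^2 - 7.86*z - 0.62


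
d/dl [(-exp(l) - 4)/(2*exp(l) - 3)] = 11*exp(l)/(2*exp(l) - 3)^2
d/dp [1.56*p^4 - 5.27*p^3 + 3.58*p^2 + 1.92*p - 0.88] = 6.24*p^3 - 15.81*p^2 + 7.16*p + 1.92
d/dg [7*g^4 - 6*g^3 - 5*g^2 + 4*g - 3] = 28*g^3 - 18*g^2 - 10*g + 4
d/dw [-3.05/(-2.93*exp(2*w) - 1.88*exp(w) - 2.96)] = (-17.873*exp(w) - 5.734)*exp(w)/(2.93*exp(2*w) + 1.88*exp(w) + 2.96)^2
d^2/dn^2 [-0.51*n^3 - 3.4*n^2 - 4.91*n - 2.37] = -3.06*n - 6.8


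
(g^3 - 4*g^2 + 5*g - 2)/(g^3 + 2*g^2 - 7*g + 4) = (g - 2)/(g + 4)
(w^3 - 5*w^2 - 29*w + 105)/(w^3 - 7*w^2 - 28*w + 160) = (w^2 - 10*w + 21)/(w^2 - 12*w + 32)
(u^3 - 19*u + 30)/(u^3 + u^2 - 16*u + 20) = (u - 3)/(u - 2)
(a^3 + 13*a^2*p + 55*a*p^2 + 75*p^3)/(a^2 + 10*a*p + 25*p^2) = a + 3*p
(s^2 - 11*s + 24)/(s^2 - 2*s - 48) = (s - 3)/(s + 6)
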